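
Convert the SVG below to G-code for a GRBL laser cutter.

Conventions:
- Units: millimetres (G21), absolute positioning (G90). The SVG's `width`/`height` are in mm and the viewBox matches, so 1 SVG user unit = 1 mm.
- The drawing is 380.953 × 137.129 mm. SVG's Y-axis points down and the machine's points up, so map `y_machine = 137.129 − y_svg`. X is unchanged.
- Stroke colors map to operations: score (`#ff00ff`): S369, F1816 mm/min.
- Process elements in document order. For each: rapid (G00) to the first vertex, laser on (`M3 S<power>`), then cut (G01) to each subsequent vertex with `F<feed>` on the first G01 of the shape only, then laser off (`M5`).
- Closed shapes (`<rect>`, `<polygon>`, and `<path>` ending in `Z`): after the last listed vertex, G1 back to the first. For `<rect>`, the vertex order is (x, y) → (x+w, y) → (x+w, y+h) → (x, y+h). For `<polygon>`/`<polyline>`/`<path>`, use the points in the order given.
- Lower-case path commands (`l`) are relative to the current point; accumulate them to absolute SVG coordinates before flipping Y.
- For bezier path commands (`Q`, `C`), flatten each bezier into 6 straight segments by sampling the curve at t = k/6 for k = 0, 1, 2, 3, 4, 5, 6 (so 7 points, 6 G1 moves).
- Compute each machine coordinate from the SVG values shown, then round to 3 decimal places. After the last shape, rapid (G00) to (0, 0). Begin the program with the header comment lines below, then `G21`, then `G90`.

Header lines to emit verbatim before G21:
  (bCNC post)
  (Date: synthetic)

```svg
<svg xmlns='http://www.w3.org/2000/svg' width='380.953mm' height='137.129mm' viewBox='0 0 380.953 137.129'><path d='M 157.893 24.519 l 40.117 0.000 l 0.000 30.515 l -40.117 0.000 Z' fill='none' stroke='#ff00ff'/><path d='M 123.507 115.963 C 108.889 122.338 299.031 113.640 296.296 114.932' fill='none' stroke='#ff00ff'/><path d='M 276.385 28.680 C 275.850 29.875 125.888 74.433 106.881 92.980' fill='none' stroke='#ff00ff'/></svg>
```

(bCNC post)
(Date: synthetic)
G21
G90
G00 X157.893 Y112.610
M3 S369
G01 X198.010 Y112.610 F1816
G01 X198.010 Y82.095
G01 X157.893 Y82.095
G01 X157.893 Y112.610
M5
G00 X123.507 Y21.166
M3 S369
G01 X131.420 Y19.119 F1816
G01 X162.415 Y18.887
G01 X205.445 Y19.775
G01 X249.466 Y21.087
G01 X283.431 Y22.127
G01 X296.296 Y22.197
M5
G00 X276.385 Y108.449
M3 S369
G01 X264.963 Y104.559 F1816
G01 X236.426 Y95.369
G01 X198.560 Y82.806
G01 X159.155 Y68.797
G01 X125.999 Y55.269
G01 X106.881 Y44.149
M5
G00 X0.000 Y0.000

Since the viewBox matches the mm dimensions, user units are millimetres directly. The only transform is the Y-flip y_m = 137.129 − y_svg.

Shape 1 is a rectangle drawn with `<path>`. Its stroke #ff00ff means score at S369, F1816. After flipping Y the toolpath is (157.893,112.610) → (198.010,112.610) → (198.010,82.095) → (157.893,82.095) → (157.893,112.610), returning to the start.

Shape 2 is a cubic bezier drawn with `<path>`. Its stroke #ff00ff means score at S369, F1816. After flipping Y the toolpath is (123.507,21.166) → (131.420,19.119) → (162.415,18.887) → (205.445,19.775) → (249.466,21.087) → (283.431,22.127) → (296.296,22.197).

Shape 3 is a cubic bezier drawn with `<path>`. Its stroke #ff00ff means score at S369, F1816. After flipping Y the toolpath is (276.385,108.449) → (264.963,104.559) → (236.426,95.369) → (198.560,82.806) → (159.155,68.797) → (125.999,55.269) → (106.881,44.149).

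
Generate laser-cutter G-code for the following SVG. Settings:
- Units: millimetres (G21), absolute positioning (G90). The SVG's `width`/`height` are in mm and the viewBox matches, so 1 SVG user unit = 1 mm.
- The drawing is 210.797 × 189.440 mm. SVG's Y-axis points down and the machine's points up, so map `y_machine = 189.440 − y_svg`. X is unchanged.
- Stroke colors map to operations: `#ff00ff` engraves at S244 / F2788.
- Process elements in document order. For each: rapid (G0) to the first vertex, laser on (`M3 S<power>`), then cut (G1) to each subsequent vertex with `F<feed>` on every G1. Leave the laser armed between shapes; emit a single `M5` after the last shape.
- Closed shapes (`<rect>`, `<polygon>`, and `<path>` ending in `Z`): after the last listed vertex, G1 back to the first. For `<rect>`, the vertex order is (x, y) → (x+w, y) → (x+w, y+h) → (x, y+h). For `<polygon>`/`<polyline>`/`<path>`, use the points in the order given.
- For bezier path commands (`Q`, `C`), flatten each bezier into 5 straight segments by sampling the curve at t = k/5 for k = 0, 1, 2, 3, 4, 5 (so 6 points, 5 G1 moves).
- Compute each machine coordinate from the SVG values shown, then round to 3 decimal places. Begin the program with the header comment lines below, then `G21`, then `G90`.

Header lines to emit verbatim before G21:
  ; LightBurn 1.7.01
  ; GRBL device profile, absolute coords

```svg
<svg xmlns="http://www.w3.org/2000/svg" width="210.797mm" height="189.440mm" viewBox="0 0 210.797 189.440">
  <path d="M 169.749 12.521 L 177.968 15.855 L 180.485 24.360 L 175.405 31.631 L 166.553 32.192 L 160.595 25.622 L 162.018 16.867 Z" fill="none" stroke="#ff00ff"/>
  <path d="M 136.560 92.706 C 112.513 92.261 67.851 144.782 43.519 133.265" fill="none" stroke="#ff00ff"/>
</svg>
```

; LightBurn 1.7.01
; GRBL device profile, absolute coords
G21
G90
G0 X169.749 Y176.919
M3 S244
G1 X177.968 Y173.585 F2788
G1 X180.485 Y165.080 F2788
G1 X175.405 Y157.809 F2788
G1 X166.553 Y157.248 F2788
G1 X160.595 Y163.818 F2788
G1 X162.018 Y172.573 F2788
G1 X169.749 Y176.919 F2788
G0 X136.560 Y96.734
M3 S244
G1 X119.986 Y91.581 F2788
G1 X100.429 Y79.333 F2788
G1 X79.855 Y65.605 F2788
G1 X60.230 Y56.013 F2788
G1 X43.519 Y56.175 F2788
M5

1 u = 1 mm; y_m = 189.440 − y.

[1] `<path>` regular polygon, #ff00ff→engrave S244 F2788: (169.749,176.919) → (177.968,173.585) → (180.485,165.080) → (175.405,157.809) → (166.553,157.248) → (160.595,163.818) → (162.018,172.573) → (169.749,176.919) (closed)

[2] `<path>` cubic bezier, #ff00ff→engrave S244 F2788: (136.560,96.734) → (119.986,91.581) → (100.429,79.333) → (79.855,65.605) → (60.230,56.013) → (43.519,56.175)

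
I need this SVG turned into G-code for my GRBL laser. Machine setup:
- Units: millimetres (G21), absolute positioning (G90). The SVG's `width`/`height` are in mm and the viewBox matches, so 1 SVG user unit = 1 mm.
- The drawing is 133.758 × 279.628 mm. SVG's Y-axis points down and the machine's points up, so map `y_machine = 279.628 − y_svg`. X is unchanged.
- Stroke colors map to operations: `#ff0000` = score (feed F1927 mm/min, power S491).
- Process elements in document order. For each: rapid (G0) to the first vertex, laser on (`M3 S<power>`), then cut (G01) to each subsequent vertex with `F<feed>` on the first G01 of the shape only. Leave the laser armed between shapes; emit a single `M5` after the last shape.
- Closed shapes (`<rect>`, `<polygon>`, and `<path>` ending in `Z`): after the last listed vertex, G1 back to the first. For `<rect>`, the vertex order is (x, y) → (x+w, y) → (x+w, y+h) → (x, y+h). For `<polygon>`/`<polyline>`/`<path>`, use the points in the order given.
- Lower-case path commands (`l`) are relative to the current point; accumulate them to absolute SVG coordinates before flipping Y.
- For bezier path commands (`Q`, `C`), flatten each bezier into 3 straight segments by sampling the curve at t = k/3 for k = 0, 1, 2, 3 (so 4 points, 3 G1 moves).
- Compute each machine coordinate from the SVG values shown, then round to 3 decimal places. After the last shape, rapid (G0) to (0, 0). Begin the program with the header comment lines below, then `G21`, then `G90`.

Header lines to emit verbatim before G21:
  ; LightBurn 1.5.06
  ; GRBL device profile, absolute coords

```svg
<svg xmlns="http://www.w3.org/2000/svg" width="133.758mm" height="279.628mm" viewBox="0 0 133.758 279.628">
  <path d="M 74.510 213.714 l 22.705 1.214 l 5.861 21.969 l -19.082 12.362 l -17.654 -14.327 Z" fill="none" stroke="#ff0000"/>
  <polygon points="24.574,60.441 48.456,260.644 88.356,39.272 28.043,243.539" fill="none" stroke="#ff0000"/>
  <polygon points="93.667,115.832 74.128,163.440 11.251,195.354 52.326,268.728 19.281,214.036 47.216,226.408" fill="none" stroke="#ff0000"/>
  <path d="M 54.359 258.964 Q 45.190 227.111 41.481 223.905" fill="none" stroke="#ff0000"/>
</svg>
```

viewBox `0 0 133.758 279.628` with mm width/height → 1 unit = 1 mm. Flip: y_m = 279.628 − y_svg.

**Shape 1** — `<path>` regular polygon, stroke `#ff0000` → score (S491, F1927). Machine vertices: (74.510,65.914) → (97.215,64.700) → (103.076,42.731) → (83.994,30.369) → (66.340,44.696) → (74.510,65.914). Closed: final G1 returns to the first vertex.

**Shape 2** — `<polygon>` closed polygon, stroke `#ff0000` → score (S491, F1927). Machine vertices: (24.574,219.187) → (48.456,18.984) → (88.356,240.356) → (28.043,36.089) → (24.574,219.187). Closed: final G1 returns to the first vertex.

**Shape 3** — `<polygon>` closed polygon, stroke `#ff0000` → score (S491, F1927). Machine vertices: (93.667,163.796) → (74.128,116.188) → (11.251,84.274) → (52.326,10.900) → (19.281,65.592) → (47.216,53.220) → (93.667,163.796). Closed: final G1 returns to the first vertex.

**Shape 4** — `<path>` quadratic bezier, stroke `#ff0000` → score (S491, F1927). Control points (SVG): P0=(54.359,258.964), P1=(45.190,227.111), P2=(41.481,223.905); sampled at t=k/3. Machine vertices: (54.359,20.664) → (48.853,38.716) → (44.560,50.403) → (41.481,55.723). Open path.

; LightBurn 1.5.06
; GRBL device profile, absolute coords
G21
G90
G0 X74.510 Y65.914
M3 S491
G01 X97.215 Y64.700 F1927
G01 X103.076 Y42.731
G01 X83.994 Y30.369
G01 X66.340 Y44.696
G01 X74.510 Y65.914
G0 X24.574 Y219.187
M3 S491
G01 X48.456 Y18.984 F1927
G01 X88.356 Y240.356
G01 X28.043 Y36.089
G01 X24.574 Y219.187
G0 X93.667 Y163.796
M3 S491
G01 X74.128 Y116.188 F1927
G01 X11.251 Y84.274
G01 X52.326 Y10.900
G01 X19.281 Y65.592
G01 X47.216 Y53.220
G01 X93.667 Y163.796
G0 X54.359 Y20.664
M3 S491
G01 X48.853 Y38.716 F1927
G01 X44.560 Y50.403
G01 X41.481 Y55.723
M5
G0 X0.000 Y0.000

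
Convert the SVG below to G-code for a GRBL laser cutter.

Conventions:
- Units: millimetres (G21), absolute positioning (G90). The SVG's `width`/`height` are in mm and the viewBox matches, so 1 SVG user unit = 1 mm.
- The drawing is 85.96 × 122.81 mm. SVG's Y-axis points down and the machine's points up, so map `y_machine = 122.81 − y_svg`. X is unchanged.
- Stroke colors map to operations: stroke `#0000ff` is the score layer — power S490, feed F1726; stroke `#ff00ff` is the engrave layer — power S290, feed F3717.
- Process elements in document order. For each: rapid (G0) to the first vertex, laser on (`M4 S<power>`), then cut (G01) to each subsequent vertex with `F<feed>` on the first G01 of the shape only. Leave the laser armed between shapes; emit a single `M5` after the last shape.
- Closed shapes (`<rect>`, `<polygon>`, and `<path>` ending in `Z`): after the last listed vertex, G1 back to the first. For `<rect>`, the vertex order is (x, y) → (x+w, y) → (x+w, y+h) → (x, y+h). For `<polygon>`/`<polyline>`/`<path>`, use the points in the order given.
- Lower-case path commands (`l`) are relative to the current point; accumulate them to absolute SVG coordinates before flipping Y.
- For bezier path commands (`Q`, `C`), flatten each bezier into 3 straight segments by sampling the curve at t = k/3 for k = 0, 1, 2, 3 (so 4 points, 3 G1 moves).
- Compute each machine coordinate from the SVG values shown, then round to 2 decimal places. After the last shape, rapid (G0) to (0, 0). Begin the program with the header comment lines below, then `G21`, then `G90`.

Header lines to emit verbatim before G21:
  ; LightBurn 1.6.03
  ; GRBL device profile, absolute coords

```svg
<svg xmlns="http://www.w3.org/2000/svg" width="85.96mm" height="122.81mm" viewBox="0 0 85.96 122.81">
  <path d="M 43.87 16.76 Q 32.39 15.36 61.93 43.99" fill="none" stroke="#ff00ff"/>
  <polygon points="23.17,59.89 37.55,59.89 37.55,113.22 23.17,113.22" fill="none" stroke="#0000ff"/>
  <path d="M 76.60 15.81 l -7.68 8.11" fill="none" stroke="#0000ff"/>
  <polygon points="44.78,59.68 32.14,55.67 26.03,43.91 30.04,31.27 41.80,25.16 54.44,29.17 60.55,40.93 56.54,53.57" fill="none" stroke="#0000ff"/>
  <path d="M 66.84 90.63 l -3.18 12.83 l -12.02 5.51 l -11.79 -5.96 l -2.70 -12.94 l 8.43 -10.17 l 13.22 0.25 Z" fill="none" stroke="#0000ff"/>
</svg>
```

1 u = 1 mm; y_m = 122.81 − y.

[1] `<path>` quadratic bezier, #ff00ff→engrave S290 F3717: (43.87,106.05) → (40.77,103.65) → (46.79,94.57) → (61.93,78.82)

[2] `<polygon>` rectangle, #0000ff→score S490 F1726: (23.17,62.92) → (37.55,62.92) → (37.55,9.59) → (23.17,9.59) → (23.17,62.92) (closed)

[3] `<path>` line segment, #0000ff→score S490 F1726: (76.60,107.00) → (68.92,98.89)

[4] `<polygon>` regular polygon, #0000ff→score S490 F1726: (44.78,63.13) → (32.14,67.14) → (26.03,78.90) → (30.04,91.54) → (41.80,97.65) → (54.44,93.64) → (60.55,81.88) → (56.54,69.24) → (44.78,63.13) (closed)

[5] `<path>` regular polygon, #0000ff→score S490 F1726: (66.84,32.18) → (63.66,19.35) → (51.64,13.84) → (39.85,19.80) → (37.15,32.74) → (45.58,42.91) → (58.80,42.66) → (66.84,32.18) (closed)

; LightBurn 1.6.03
; GRBL device profile, absolute coords
G21
G90
G0 X43.87 Y106.05
M4 S290
G01 X40.77 Y103.65 F3717
G01 X46.79 Y94.57
G01 X61.93 Y78.82
G0 X23.17 Y62.92
M4 S490
G01 X37.55 Y62.92 F1726
G01 X37.55 Y9.59
G01 X23.17 Y9.59
G01 X23.17 Y62.92
G0 X76.60 Y107.00
M4 S490
G01 X68.92 Y98.89 F1726
G0 X44.78 Y63.13
M4 S490
G01 X32.14 Y67.14 F1726
G01 X26.03 Y78.90
G01 X30.04 Y91.54
G01 X41.80 Y97.65
G01 X54.44 Y93.64
G01 X60.55 Y81.88
G01 X56.54 Y69.24
G01 X44.78 Y63.13
G0 X66.84 Y32.18
M4 S490
G01 X63.66 Y19.35 F1726
G01 X51.64 Y13.84
G01 X39.85 Y19.80
G01 X37.15 Y32.74
G01 X45.58 Y42.91
G01 X58.80 Y42.66
G01 X66.84 Y32.18
M5
G0 X0.00 Y0.00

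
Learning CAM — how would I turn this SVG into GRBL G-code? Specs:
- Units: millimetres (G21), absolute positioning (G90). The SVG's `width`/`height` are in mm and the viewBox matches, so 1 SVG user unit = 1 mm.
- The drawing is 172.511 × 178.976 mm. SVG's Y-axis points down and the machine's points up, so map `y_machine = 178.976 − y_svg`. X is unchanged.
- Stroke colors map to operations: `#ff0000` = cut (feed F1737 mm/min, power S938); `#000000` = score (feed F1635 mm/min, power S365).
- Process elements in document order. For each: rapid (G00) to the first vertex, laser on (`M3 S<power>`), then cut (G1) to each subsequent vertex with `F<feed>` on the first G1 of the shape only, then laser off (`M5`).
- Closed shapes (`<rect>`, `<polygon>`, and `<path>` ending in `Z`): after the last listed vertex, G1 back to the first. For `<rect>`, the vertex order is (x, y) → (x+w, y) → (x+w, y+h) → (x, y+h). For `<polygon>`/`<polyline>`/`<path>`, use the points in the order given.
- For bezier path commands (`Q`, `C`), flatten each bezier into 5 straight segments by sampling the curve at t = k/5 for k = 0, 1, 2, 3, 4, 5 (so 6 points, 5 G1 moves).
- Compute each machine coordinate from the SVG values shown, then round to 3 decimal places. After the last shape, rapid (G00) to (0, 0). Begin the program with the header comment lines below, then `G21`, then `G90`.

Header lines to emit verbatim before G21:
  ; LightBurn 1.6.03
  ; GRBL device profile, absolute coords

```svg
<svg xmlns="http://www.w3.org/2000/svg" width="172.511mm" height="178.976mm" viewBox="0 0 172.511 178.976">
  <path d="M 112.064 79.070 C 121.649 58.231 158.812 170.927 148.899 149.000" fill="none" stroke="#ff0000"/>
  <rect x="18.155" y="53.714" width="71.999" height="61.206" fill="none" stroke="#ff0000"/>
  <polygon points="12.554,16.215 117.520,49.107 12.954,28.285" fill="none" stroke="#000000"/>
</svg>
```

Since the viewBox matches the mm dimensions, user units are millimetres directly. The only transform is the Y-flip y_m = 178.976 − y_svg.

Shape 1 is a cubic bezier drawn with `<path>`. Its stroke #ff0000 means cut at S938, F1737. After flipping Y the toolpath is (112.064,99.906) → (120.527,98.530) → (132.026,77.978) → (142.976,51.121) → (149.795,30.829) → (148.899,29.976).

Shape 2 is a rectangle drawn with `<rect>`. Its stroke #ff0000 means cut at S938, F1737. After flipping Y the toolpath is (18.155,125.262) → (90.154,125.262) → (90.154,64.056) → (18.155,64.056) → (18.155,125.262), returning to the start.

Shape 3 is a closed polygon drawn with `<polygon>`. Its stroke #000000 means score at S365, F1635. After flipping Y the toolpath is (12.554,162.761) → (117.520,129.869) → (12.954,150.691) → (12.554,162.761), returning to the start.

; LightBurn 1.6.03
; GRBL device profile, absolute coords
G21
G90
G00 X112.064 Y99.906
M3 S938
G1 X120.527 Y98.530 F1737
G1 X132.026 Y77.978
G1 X142.976 Y51.121
G1 X149.795 Y30.829
G1 X148.899 Y29.976
M5
G00 X18.155 Y125.262
M3 S938
G1 X90.154 Y125.262 F1737
G1 X90.154 Y64.056
G1 X18.155 Y64.056
G1 X18.155 Y125.262
M5
G00 X12.554 Y162.761
M3 S365
G1 X117.520 Y129.869 F1635
G1 X12.954 Y150.691
G1 X12.554 Y162.761
M5
G00 X0.000 Y0.000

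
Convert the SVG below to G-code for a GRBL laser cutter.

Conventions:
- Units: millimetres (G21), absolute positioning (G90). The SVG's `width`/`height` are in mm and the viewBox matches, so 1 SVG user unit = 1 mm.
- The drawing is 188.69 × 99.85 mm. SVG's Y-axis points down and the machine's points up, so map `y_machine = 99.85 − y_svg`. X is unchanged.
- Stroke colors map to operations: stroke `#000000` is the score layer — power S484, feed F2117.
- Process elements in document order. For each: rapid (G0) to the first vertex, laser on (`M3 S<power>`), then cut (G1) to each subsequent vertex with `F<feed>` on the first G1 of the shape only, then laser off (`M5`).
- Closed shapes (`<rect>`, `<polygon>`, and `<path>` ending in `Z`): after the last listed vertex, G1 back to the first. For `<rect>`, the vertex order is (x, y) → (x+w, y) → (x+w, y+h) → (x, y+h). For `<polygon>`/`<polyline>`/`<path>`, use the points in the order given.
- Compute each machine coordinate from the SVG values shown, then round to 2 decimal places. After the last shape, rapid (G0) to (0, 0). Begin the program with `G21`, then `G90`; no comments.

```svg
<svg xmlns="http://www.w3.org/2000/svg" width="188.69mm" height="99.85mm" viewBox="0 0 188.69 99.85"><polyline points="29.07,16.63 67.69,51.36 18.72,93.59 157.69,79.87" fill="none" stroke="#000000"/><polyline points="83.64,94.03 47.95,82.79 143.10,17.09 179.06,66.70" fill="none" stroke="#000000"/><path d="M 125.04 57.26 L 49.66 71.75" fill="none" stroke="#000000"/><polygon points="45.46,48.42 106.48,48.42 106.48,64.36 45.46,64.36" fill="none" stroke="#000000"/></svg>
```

Since the viewBox matches the mm dimensions, user units are millimetres directly. The only transform is the Y-flip y_m = 99.85 − y_svg.

Shape 1 is a open polyline drawn with `<polyline>`. Its stroke #000000 means score at S484, F2117. After flipping Y the toolpath is (29.07,83.22) → (67.69,48.49) → (18.72,6.26) → (157.69,19.98).

Shape 2 is a open polyline drawn with `<polyline>`. Its stroke #000000 means score at S484, F2117. After flipping Y the toolpath is (83.64,5.82) → (47.95,17.06) → (143.10,82.76) → (179.06,33.15).

Shape 3 is a line segment drawn with `<path>`. Its stroke #000000 means score at S484, F2117. After flipping Y the toolpath is (125.04,42.59) → (49.66,28.10).

Shape 4 is a rectangle drawn with `<polygon>`. Its stroke #000000 means score at S484, F2117. After flipping Y the toolpath is (45.46,51.43) → (106.48,51.43) → (106.48,35.49) → (45.46,35.49) → (45.46,51.43), returning to the start.

G21
G90
G0 X29.07 Y83.22
M3 S484
G1 X67.69 Y48.49 F2117
G1 X18.72 Y6.26
G1 X157.69 Y19.98
M5
G0 X83.64 Y5.82
M3 S484
G1 X47.95 Y17.06 F2117
G1 X143.10 Y82.76
G1 X179.06 Y33.15
M5
G0 X125.04 Y42.59
M3 S484
G1 X49.66 Y28.10 F2117
M5
G0 X45.46 Y51.43
M3 S484
G1 X106.48 Y51.43 F2117
G1 X106.48 Y35.49
G1 X45.46 Y35.49
G1 X45.46 Y51.43
M5
G0 X0.00 Y0.00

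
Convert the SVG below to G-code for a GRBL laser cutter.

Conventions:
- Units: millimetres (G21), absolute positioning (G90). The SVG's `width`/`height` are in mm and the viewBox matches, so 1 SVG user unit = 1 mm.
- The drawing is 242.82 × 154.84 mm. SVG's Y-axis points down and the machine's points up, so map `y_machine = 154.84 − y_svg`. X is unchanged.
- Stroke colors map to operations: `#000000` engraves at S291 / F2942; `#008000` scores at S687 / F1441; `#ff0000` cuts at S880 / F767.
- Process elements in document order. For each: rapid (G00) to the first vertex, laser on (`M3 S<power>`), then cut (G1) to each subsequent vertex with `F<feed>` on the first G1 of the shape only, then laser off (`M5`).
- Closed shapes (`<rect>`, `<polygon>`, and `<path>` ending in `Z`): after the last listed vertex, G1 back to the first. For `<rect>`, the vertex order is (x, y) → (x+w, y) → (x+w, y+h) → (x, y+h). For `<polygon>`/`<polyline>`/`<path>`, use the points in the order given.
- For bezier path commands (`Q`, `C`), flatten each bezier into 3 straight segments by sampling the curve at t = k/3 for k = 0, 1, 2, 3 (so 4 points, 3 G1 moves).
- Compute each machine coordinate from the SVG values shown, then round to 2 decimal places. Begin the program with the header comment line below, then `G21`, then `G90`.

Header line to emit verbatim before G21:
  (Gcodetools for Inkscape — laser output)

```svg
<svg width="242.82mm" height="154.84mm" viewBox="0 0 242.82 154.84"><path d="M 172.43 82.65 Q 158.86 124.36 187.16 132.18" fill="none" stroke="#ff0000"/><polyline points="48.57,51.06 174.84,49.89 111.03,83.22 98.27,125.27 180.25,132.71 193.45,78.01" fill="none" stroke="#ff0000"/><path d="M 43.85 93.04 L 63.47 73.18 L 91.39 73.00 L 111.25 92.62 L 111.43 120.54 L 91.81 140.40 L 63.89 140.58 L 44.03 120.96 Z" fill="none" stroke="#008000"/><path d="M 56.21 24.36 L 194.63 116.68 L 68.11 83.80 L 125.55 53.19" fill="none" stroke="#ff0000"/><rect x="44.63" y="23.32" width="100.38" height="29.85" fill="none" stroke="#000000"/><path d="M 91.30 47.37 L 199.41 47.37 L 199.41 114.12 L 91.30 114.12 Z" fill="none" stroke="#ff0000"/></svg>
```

1 u = 1 mm; y_m = 154.84 − y.

[1] `<path>` quadratic bezier, #ff0000→cut S880 F767: (172.43,72.19) → (168.04,48.15) → (172.95,31.64) → (187.16,22.66)

[2] `<polyline>` open polyline, #ff0000→cut S880 F767: (48.57,103.78) → (174.84,104.95) → (111.03,71.62) → (98.27,29.57) → (180.25,22.13) → (193.45,76.83)

[3] `<path>` regular polygon, #008000→score S687 F1441: (43.85,61.80) → (63.47,81.66) → (91.39,81.84) → (111.25,62.22) → (111.43,34.30) → (91.81,14.44) → (63.89,14.26) → (44.03,33.88) → (43.85,61.80) (closed)

[4] `<path>` open polyline, #ff0000→cut S880 F767: (56.21,130.48) → (194.63,38.16) → (68.11,71.04) → (125.55,101.65)

[5] `<rect>` rectangle, #000000→engrave S291 F2942: (44.63,131.52) → (145.01,131.52) → (145.01,101.67) → (44.63,101.67) → (44.63,131.52) (closed)

[6] `<path>` rectangle, #ff0000→cut S880 F767: (91.30,107.47) → (199.41,107.47) → (199.41,40.72) → (91.30,40.72) → (91.30,107.47) (closed)

(Gcodetools for Inkscape — laser output)
G21
G90
G00 X172.43 Y72.19
M3 S880
G1 X168.04 Y48.15 F767
G1 X172.95 Y31.64
G1 X187.16 Y22.66
M5
G00 X48.57 Y103.78
M3 S880
G1 X174.84 Y104.95 F767
G1 X111.03 Y71.62
G1 X98.27 Y29.57
G1 X180.25 Y22.13
G1 X193.45 Y76.83
M5
G00 X43.85 Y61.80
M3 S687
G1 X63.47 Y81.66 F1441
G1 X91.39 Y81.84
G1 X111.25 Y62.22
G1 X111.43 Y34.30
G1 X91.81 Y14.44
G1 X63.89 Y14.26
G1 X44.03 Y33.88
G1 X43.85 Y61.80
M5
G00 X56.21 Y130.48
M3 S880
G1 X194.63 Y38.16 F767
G1 X68.11 Y71.04
G1 X125.55 Y101.65
M5
G00 X44.63 Y131.52
M3 S291
G1 X145.01 Y131.52 F2942
G1 X145.01 Y101.67
G1 X44.63 Y101.67
G1 X44.63 Y131.52
M5
G00 X91.30 Y107.47
M3 S880
G1 X199.41 Y107.47 F767
G1 X199.41 Y40.72
G1 X91.30 Y40.72
G1 X91.30 Y107.47
M5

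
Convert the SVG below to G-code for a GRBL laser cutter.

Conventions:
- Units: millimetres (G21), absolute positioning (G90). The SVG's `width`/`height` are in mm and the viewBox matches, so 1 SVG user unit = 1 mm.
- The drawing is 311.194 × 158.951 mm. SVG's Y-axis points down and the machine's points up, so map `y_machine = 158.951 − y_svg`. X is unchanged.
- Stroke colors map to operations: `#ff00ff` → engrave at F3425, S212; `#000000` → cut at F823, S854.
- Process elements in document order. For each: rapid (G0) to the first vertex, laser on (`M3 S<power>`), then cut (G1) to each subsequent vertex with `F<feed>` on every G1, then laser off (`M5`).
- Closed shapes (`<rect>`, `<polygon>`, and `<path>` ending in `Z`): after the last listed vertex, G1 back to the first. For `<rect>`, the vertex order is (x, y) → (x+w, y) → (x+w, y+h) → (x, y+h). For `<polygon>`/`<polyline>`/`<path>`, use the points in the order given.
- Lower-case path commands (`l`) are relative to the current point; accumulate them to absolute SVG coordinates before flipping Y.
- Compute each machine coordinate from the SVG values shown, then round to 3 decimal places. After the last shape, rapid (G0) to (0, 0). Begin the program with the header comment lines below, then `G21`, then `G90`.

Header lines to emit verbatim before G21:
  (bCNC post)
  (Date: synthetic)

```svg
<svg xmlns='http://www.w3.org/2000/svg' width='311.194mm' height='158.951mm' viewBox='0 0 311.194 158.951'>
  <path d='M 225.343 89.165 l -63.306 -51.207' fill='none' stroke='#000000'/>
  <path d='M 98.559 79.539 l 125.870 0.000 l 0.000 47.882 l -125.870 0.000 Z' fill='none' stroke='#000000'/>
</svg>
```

1 u = 1 mm; y_m = 158.951 − y.

[1] `<path>` line segment, #000000→cut S854 F823: (225.343,69.786) → (162.037,120.993)

[2] `<path>` rectangle, #000000→cut S854 F823: (98.559,79.412) → (224.429,79.412) → (224.429,31.530) → (98.559,31.530) → (98.559,79.412) (closed)

(bCNC post)
(Date: synthetic)
G21
G90
G0 X225.343 Y69.786
M3 S854
G1 X162.037 Y120.993 F823
M5
G0 X98.559 Y79.412
M3 S854
G1 X224.429 Y79.412 F823
G1 X224.429 Y31.530 F823
G1 X98.559 Y31.530 F823
G1 X98.559 Y79.412 F823
M5
G0 X0.000 Y0.000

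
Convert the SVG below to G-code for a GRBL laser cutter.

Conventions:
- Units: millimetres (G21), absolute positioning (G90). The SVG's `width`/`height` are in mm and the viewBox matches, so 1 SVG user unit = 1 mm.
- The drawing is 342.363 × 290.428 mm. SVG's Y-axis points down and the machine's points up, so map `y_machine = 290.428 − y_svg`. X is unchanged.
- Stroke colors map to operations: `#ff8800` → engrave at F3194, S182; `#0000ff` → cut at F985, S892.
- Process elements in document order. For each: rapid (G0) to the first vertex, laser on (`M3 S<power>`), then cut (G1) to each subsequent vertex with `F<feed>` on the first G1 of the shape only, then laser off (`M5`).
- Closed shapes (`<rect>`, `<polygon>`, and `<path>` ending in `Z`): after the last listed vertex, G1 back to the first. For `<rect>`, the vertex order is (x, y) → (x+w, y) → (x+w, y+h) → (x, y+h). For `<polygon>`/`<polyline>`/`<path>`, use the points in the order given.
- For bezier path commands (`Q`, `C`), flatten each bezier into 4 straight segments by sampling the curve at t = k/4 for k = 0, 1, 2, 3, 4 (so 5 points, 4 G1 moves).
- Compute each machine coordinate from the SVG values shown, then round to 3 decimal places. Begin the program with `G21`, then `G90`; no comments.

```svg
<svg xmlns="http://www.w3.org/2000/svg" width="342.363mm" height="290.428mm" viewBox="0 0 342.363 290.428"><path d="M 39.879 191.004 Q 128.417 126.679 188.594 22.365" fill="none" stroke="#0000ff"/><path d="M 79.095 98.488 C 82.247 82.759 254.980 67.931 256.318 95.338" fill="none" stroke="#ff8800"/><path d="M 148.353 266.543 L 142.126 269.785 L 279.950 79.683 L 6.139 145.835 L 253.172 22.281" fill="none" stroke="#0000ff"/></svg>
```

1 u = 1 mm; y_m = 290.428 − y.

[1] `<path>` quadratic bezier, #0000ff→cut S892 F985: (39.879,99.424) → (82.375,134.086) → (121.327,173.746) → (156.733,218.405) → (188.594,268.063)

[2] `<path>` cubic bezier, #ff8800→engrave S182 F3194: (79.095,191.940) → (107.928,202.922) → (168.387,209.691) → (228.506,208.372) → (256.318,195.090)

[3] `<path>` open polyline, #0000ff→cut S892 F985: (148.353,23.885) → (142.126,20.643) → (279.950,210.745) → (6.139,144.593) → (253.172,268.147)

G21
G90
G0 X39.879 Y99.424
M3 S892
G1 X82.375 Y134.086 F985
G1 X121.327 Y173.746
G1 X156.733 Y218.405
G1 X188.594 Y268.063
M5
G0 X79.095 Y191.940
M3 S182
G1 X107.928 Y202.922 F3194
G1 X168.387 Y209.691
G1 X228.506 Y208.372
G1 X256.318 Y195.090
M5
G0 X148.353 Y23.885
M3 S892
G1 X142.126 Y20.643 F985
G1 X279.950 Y210.745
G1 X6.139 Y144.593
G1 X253.172 Y268.147
M5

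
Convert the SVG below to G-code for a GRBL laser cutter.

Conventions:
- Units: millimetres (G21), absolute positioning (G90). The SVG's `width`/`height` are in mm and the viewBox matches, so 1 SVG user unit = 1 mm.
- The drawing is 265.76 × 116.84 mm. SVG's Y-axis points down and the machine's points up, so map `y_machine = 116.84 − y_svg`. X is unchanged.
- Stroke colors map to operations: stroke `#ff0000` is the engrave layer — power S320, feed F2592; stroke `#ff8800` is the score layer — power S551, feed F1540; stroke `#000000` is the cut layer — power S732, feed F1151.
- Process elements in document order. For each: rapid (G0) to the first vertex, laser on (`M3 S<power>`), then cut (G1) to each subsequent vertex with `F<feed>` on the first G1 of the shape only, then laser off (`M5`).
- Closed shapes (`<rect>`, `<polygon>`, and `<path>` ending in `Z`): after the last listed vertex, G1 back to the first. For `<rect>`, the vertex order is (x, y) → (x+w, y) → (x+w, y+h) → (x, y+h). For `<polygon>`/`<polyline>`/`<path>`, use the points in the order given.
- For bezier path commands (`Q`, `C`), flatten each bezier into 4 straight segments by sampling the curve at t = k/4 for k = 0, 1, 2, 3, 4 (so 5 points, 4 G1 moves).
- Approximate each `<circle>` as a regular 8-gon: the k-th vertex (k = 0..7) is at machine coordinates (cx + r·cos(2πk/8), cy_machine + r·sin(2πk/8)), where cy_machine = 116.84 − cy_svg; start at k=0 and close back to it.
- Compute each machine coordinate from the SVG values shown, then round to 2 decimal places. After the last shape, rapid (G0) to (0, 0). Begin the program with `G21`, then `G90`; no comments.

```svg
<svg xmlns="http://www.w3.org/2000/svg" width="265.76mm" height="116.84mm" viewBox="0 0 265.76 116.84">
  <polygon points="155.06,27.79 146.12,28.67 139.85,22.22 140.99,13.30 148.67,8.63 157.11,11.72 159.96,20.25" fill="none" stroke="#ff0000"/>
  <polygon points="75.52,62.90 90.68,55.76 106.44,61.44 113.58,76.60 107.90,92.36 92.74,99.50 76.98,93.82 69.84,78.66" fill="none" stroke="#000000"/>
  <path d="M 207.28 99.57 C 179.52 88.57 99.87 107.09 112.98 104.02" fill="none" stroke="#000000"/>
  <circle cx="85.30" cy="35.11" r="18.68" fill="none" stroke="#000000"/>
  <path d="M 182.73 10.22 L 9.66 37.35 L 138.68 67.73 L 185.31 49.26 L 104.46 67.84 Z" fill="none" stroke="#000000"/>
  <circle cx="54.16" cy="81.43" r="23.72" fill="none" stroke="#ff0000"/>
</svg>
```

viewBox `0 0 265.76 116.84` with mm width/height → 1 unit = 1 mm. Flip: y_m = 116.84 − y_svg.

**Shape 1** — `<polygon>` regular polygon, stroke `#ff0000` → engrave (S320, F2592). Machine vertices: (155.06,89.05) → (146.12,88.17) → (139.85,94.62) → (140.99,103.54) → (148.67,108.21) → (157.11,105.12) → (159.96,96.59) → (155.06,89.05). Closed: final G1 returns to the first vertex.

**Shape 2** — `<polygon>` regular polygon, stroke `#000000` → cut (S732, F1151). Machine vertices: (75.52,53.94) → (90.68,61.08) → (106.44,55.40) → (113.58,40.24) → (107.90,24.48) → (92.74,17.34) → (76.98,23.02) → (69.84,38.18) → (75.52,53.94). Closed: final G1 returns to the first vertex.

**Shape 3** — `<path>` cubic bezier, stroke `#000000` → cut (S732, F1151). Control points (SVG): P0=(207.28,99.57), P1=(179.52,88.57), P2=(99.87,107.09), P3=(112.98,104.02); sampled at t=k/4. Machine vertices: (207.28,17.27) → (178.99,20.78) → (144.80,18.02) → (118.28,13.77) → (112.98,12.82). Open path.

**Shape 4** — `<circle>` circle, stroke `#000000` → cut (S732, F1151). Machine vertices: (103.98,81.73) → (98.51,94.94) → (85.30,100.41) → (72.09,94.94) → (66.62,81.73) → (72.09,68.52) → (85.30,63.05) → (98.51,68.52) → (103.98,81.73). Closed: final G1 returns to the first vertex.

**Shape 5** — `<path>` closed polygon, stroke `#000000` → cut (S732, F1151). Machine vertices: (182.73,106.62) → (9.66,79.49) → (138.68,49.11) → (185.31,67.58) → (104.46,49.00) → (182.73,106.62). Closed: final G1 returns to the first vertex.

**Shape 6** — `<circle>` circle, stroke `#ff0000` → engrave (S320, F2592). Machine vertices: (77.88,35.41) → (70.93,52.18) → (54.16,59.13) → (37.39,52.18) → (30.44,35.41) → (37.39,18.64) → (54.16,11.69) → (70.93,18.64) → (77.88,35.41). Closed: final G1 returns to the first vertex.

G21
G90
G0 X155.06 Y89.05
M3 S320
G1 X146.12 Y88.17 F2592
G1 X139.85 Y94.62
G1 X140.99 Y103.54
G1 X148.67 Y108.21
G1 X157.11 Y105.12
G1 X159.96 Y96.59
G1 X155.06 Y89.05
M5
G0 X75.52 Y53.94
M3 S732
G1 X90.68 Y61.08 F1151
G1 X106.44 Y55.40
G1 X113.58 Y40.24
G1 X107.90 Y24.48
G1 X92.74 Y17.34
G1 X76.98 Y23.02
G1 X69.84 Y38.18
G1 X75.52 Y53.94
M5
G0 X207.28 Y17.27
M3 S732
G1 X178.99 Y20.78 F1151
G1 X144.80 Y18.02
G1 X118.28 Y13.77
G1 X112.98 Y12.82
M5
G0 X103.98 Y81.73
M3 S732
G1 X98.51 Y94.94 F1151
G1 X85.30 Y100.41
G1 X72.09 Y94.94
G1 X66.62 Y81.73
G1 X72.09 Y68.52
G1 X85.30 Y63.05
G1 X98.51 Y68.52
G1 X103.98 Y81.73
M5
G0 X182.73 Y106.62
M3 S732
G1 X9.66 Y79.49 F1151
G1 X138.68 Y49.11
G1 X185.31 Y67.58
G1 X104.46 Y49.00
G1 X182.73 Y106.62
M5
G0 X77.88 Y35.41
M3 S320
G1 X70.93 Y52.18 F2592
G1 X54.16 Y59.13
G1 X37.39 Y52.18
G1 X30.44 Y35.41
G1 X37.39 Y18.64
G1 X54.16 Y11.69
G1 X70.93 Y18.64
G1 X77.88 Y35.41
M5
G0 X0.00 Y0.00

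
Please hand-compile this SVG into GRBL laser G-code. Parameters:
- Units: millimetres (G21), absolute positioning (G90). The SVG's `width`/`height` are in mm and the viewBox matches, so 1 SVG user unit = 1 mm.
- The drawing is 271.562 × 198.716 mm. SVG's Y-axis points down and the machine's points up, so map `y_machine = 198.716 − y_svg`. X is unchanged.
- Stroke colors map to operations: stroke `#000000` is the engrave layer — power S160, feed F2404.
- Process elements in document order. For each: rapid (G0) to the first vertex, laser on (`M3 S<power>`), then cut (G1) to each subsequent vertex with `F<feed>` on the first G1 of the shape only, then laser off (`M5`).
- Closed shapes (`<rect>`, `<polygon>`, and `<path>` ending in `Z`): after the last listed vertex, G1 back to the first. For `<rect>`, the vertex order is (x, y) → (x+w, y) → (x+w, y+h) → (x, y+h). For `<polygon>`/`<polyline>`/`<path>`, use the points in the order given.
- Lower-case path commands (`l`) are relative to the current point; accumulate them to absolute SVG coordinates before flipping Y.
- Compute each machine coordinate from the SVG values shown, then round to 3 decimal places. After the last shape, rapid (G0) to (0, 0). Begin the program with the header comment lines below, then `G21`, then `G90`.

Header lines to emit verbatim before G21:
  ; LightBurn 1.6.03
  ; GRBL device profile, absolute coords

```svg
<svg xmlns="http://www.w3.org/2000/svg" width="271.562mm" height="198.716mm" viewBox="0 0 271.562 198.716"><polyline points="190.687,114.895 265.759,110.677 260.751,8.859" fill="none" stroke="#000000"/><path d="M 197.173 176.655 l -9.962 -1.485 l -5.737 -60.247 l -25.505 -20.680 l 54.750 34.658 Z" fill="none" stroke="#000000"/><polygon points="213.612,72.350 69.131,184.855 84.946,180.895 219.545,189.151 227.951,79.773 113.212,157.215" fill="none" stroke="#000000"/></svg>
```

viewBox `0 0 271.562 198.716` with mm width/height → 1 unit = 1 mm. Flip: y_m = 198.716 − y_svg.

**Shape 1** — `<polyline>` open polyline, stroke `#000000` → engrave (S160, F2404). Machine vertices: (190.687,83.821) → (265.759,88.039) → (260.751,189.857). Open path.

**Shape 2** — `<path>` closed polygon, stroke `#000000` → engrave (S160, F2404). Machine vertices: (197.173,22.061) → (187.211,23.546) → (181.474,83.793) → (155.969,104.473) → (210.719,69.815) → (197.173,22.061). Closed: final G1 returns to the first vertex.

**Shape 3** — `<polygon>` closed polygon, stroke `#000000` → engrave (S160, F2404). Machine vertices: (213.612,126.366) → (69.131,13.861) → (84.946,17.821) → (219.545,9.565) → (227.951,118.943) → (113.212,41.501) → (213.612,126.366). Closed: final G1 returns to the first vertex.

; LightBurn 1.6.03
; GRBL device profile, absolute coords
G21
G90
G0 X190.687 Y83.821
M3 S160
G1 X265.759 Y88.039 F2404
G1 X260.751 Y189.857
M5
G0 X197.173 Y22.061
M3 S160
G1 X187.211 Y23.546 F2404
G1 X181.474 Y83.793
G1 X155.969 Y104.473
G1 X210.719 Y69.815
G1 X197.173 Y22.061
M5
G0 X213.612 Y126.366
M3 S160
G1 X69.131 Y13.861 F2404
G1 X84.946 Y17.821
G1 X219.545 Y9.565
G1 X227.951 Y118.943
G1 X113.212 Y41.501
G1 X213.612 Y126.366
M5
G0 X0.000 Y0.000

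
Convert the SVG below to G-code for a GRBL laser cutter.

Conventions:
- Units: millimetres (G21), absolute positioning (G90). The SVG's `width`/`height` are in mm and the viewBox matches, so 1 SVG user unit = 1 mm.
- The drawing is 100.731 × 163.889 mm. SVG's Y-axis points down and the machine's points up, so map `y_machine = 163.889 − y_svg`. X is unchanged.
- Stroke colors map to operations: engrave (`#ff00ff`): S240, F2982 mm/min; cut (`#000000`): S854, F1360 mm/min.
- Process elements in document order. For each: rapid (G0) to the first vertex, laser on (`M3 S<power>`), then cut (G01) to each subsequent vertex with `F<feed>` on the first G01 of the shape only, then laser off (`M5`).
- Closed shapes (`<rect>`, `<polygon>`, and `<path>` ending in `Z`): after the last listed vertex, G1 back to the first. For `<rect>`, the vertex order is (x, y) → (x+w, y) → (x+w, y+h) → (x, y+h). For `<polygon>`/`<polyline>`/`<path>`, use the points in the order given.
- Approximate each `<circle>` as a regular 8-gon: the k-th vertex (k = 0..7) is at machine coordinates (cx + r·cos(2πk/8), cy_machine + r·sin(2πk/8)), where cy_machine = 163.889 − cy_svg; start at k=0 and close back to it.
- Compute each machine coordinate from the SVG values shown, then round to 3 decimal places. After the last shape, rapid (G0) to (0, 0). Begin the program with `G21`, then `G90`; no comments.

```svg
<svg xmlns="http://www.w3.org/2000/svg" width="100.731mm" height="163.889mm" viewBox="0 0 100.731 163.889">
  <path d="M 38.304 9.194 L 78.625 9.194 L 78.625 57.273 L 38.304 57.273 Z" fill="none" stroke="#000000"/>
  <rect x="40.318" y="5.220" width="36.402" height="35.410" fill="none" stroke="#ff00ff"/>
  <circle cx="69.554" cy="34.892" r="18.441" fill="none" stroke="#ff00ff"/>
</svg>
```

viewBox `0 0 100.731 163.889` with mm width/height → 1 unit = 1 mm. Flip: y_m = 163.889 − y_svg.

**Shape 1** — `<path>` rectangle, stroke `#000000` → cut (S854, F1360). Machine vertices: (38.304,154.695) → (78.625,154.695) → (78.625,106.616) → (38.304,106.616) → (38.304,154.695). Closed: final G1 returns to the first vertex.

**Shape 2** — `<rect>` rectangle, stroke `#ff00ff` → engrave (S240, F2982). Machine vertices: (40.318,158.669) → (76.720,158.669) → (76.720,123.259) → (40.318,123.259) → (40.318,158.669). Closed: final G1 returns to the first vertex.

**Shape 3** — `<circle>` circle, stroke `#ff00ff` → engrave (S240, F2982). Machine vertices: (87.995,128.997) → (82.594,142.037) → (69.554,147.438) → (56.514,142.037) → (51.113,128.997) → (56.514,115.957) → (69.554,110.556) → (82.594,115.957) → (87.995,128.997). Closed: final G1 returns to the first vertex.

G21
G90
G0 X38.304 Y154.695
M3 S854
G01 X78.625 Y154.695 F1360
G01 X78.625 Y106.616
G01 X38.304 Y106.616
G01 X38.304 Y154.695
M5
G0 X40.318 Y158.669
M3 S240
G01 X76.720 Y158.669 F2982
G01 X76.720 Y123.259
G01 X40.318 Y123.259
G01 X40.318 Y158.669
M5
G0 X87.995 Y128.997
M3 S240
G01 X82.594 Y142.037 F2982
G01 X69.554 Y147.438
G01 X56.514 Y142.037
G01 X51.113 Y128.997
G01 X56.514 Y115.957
G01 X69.554 Y110.556
G01 X82.594 Y115.957
G01 X87.995 Y128.997
M5
G0 X0.000 Y0.000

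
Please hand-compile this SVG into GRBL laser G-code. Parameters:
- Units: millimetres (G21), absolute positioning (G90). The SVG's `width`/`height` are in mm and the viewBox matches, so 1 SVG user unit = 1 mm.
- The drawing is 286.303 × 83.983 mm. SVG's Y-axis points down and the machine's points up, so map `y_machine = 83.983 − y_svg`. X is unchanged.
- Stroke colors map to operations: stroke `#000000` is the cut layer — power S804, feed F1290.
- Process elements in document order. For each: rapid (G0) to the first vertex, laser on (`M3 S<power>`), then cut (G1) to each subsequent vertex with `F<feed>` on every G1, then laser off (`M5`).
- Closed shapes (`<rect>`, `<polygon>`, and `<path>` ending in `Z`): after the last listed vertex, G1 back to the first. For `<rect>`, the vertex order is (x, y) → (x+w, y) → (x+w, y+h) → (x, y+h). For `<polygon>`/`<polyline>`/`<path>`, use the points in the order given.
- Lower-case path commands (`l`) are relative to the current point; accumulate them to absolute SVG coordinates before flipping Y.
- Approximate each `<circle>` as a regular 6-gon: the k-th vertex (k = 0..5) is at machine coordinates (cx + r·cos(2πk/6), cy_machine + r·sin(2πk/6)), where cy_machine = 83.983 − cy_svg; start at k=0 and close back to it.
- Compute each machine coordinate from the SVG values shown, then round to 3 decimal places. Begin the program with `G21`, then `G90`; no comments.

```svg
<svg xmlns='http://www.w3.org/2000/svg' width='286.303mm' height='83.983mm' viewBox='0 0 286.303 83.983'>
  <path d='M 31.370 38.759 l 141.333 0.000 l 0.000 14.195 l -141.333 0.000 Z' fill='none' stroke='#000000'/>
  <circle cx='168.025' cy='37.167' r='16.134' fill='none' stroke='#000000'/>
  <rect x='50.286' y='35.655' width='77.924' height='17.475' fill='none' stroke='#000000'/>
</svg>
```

viewBox `0 0 286.303 83.983` with mm width/height → 1 unit = 1 mm. Flip: y_m = 83.983 − y_svg.

**Shape 1** — `<path>` rectangle, stroke `#000000` → cut (S804, F1290). Machine vertices: (31.370,45.224) → (172.703,45.224) → (172.703,31.029) → (31.370,31.029) → (31.370,45.224). Closed: final G1 returns to the first vertex.

**Shape 2** — `<circle>` circle, stroke `#000000` → cut (S804, F1290). Machine vertices: (184.159,46.816) → (176.092,60.788) → (159.958,60.788) → (151.891,46.816) → (159.958,32.844) → (176.092,32.844) → (184.159,46.816). Closed: final G1 returns to the first vertex.

**Shape 3** — `<rect>` rectangle, stroke `#000000` → cut (S804, F1290). Machine vertices: (50.286,48.328) → (128.210,48.328) → (128.210,30.853) → (50.286,30.853) → (50.286,48.328). Closed: final G1 returns to the first vertex.

G21
G90
G0 X31.370 Y45.224
M3 S804
G1 X172.703 Y45.224 F1290
G1 X172.703 Y31.029 F1290
G1 X31.370 Y31.029 F1290
G1 X31.370 Y45.224 F1290
M5
G0 X184.159 Y46.816
M3 S804
G1 X176.092 Y60.788 F1290
G1 X159.958 Y60.788 F1290
G1 X151.891 Y46.816 F1290
G1 X159.958 Y32.844 F1290
G1 X176.092 Y32.844 F1290
G1 X184.159 Y46.816 F1290
M5
G0 X50.286 Y48.328
M3 S804
G1 X128.210 Y48.328 F1290
G1 X128.210 Y30.853 F1290
G1 X50.286 Y30.853 F1290
G1 X50.286 Y48.328 F1290
M5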